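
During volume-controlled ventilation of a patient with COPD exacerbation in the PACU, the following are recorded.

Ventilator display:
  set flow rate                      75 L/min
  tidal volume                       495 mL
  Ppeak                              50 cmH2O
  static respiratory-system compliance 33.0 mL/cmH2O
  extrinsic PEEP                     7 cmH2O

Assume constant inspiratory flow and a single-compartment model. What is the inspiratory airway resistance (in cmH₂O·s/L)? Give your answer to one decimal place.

Flow: 75 L/min ÷ 60 = 1.25 L/s.
Equation of motion (constant flow): PIP = Vt/C + R·V̇ + PEEP.
R·V̇ = PIP − Vt/C − PEEP = 50 − 495/33.0 − 7 = 50 − 15.0 − 7 = 28.0 cmH2O.
R = 28.0 / 1.25 = 22.4 cmH2O·s/L.

22.4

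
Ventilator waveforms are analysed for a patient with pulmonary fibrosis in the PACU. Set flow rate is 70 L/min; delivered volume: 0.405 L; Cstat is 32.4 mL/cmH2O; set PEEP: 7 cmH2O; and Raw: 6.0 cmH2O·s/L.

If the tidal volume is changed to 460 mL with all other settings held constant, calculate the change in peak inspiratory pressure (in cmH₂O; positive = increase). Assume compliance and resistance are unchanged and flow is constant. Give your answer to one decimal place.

PIP = Vt/C + R·V̇ + PEEP (constant-flow equation of motion).
Only the elastic term changes: ΔPIP = ΔVt / C = (460 − 405) / 32.4 = 1.698 cmH2O.

1.7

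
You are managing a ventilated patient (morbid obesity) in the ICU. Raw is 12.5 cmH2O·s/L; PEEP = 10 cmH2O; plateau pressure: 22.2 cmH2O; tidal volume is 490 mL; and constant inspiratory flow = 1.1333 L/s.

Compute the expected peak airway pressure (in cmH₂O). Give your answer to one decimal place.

36.4

PIP = Pplat + Raw × flow = 22.2 + 12.5 × 1.1333 = 22.2 + 14.166 = 36.366 cmH2O.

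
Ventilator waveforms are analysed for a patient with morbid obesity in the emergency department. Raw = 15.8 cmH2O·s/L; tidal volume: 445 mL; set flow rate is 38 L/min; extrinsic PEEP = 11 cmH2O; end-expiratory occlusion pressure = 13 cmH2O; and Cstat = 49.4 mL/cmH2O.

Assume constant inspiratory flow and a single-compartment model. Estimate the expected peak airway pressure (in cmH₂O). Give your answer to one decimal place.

32.0

Flow: 38 L/min ÷ 60 = 0.6333 L/s.
Total PEEP = 13 cmH2O (set 11 + intrinsic 2); this is the baseline alveolar pressure.
Equation of motion (constant flow): PIP = Vt/C + R·V̇ + PEEP.
PIP = 445/49.4 + 15.8×0.6333 + 13 = 9.008 + 10.006 + 13 = 32.014 cmH2O.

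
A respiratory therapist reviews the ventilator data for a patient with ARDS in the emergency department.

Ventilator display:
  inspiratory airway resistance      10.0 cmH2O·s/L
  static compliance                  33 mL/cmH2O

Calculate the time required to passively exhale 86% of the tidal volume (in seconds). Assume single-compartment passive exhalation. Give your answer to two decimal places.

τ = R × C = 10.0 × 33 mL/cmH2O = 10.0 × 0.033 L/cmH2O = 0.33 s.
Exhaled fraction f = 1 − e^(−t/τ) → t = −τ·ln(1 − f) = −0.33·ln(0.14) = 0.6488 s.

0.65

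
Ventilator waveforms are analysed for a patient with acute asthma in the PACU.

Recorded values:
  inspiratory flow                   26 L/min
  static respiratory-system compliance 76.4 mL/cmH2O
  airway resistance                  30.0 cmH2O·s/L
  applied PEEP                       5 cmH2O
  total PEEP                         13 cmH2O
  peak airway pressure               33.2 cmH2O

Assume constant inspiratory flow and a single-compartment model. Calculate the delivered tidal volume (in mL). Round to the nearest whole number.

550

Flow: 26 L/min ÷ 60 = 0.4333 L/s.
Total PEEP = 13 cmH2O (set 5 + intrinsic 8); this is the baseline alveolar pressure.
Equation of motion (constant flow): PIP = Vt/C + R·V̇ + PEEP.
Vt/C = PIP − R·V̇ − PEEP = 33.2 − 12.999 − 13 = 7.201 cmH2O.
Vt = C × 7.201 = 76.4 × 7.201 = 550.16 mL.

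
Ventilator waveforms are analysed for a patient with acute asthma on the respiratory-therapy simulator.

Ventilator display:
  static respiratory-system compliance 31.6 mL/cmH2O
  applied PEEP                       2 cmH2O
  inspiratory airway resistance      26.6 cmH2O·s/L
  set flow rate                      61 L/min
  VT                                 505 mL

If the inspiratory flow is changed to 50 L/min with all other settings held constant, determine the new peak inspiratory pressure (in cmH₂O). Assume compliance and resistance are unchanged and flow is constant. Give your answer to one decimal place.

40.1

Flow: 61 L/min ÷ 60 = 1.0167 L/s.
New flow: 50 L/min ÷ 60 = 0.8333 L/s.
PIP = Vt/C + R·V̇ + PEEP (constant-flow equation of motion).
Only the resistive term changes: ΔPIP = R × ΔV̇ = 26.6 × (0.8333 − 1.0167) = 26.6 × -0.1834 = -4.878 cmH2O.
Original PIP = 505/31.6 + 26.6×1.0167 + 2 = 45.025 cmH2O; new PIP = 45.025 + (-4.878) = 40.147 cmH2O.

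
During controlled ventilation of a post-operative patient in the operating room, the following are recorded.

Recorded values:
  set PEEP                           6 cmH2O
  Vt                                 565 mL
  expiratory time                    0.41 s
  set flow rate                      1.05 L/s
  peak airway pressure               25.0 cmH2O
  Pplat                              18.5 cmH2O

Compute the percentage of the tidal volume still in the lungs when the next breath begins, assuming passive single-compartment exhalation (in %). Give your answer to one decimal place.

23.1

R = (PIP − Pplat)/V̇ = (25.0 − 18.5) / 1.05 = 6.5/1.05 = 6.19 cmH2O·s/L.
C = Vt/(Pplat − PEEP) = 565.0 / (18.5 − 6) = 565.0/12.5 = 45.2 mL/cmH2O.
τ = R × C = 6.19 × 0.0452 L/cmH2O = 0.2798 s.
Fraction remaining at end-expiration = e^(−Te/τ) = e^(−0.41/0.2798) = 0.231 → 23.1%.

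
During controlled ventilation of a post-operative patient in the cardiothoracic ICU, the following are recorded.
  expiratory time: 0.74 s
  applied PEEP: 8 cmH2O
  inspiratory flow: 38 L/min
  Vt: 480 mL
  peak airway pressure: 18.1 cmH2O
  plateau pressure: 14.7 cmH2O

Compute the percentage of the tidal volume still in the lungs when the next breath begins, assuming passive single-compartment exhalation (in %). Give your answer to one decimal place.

Flow: 38 L/min ÷ 60 = 0.6333 L/s.
R = (PIP − Pplat)/V̇ = (18.1 − 14.7) / 0.6333 = 3.4/0.6333 = 5.369 cmH2O·s/L.
C = Vt/(Pplat − PEEP) = 480.0 / (14.7 − 8) = 480.0/6.7 = 71.642 mL/cmH2O.
τ = R × C = 5.369 × 0.07164 L/cmH2O = 0.3846 s.
Fraction remaining at end-expiration = e^(−Te/τ) = e^(−0.74/0.3846) = 0.146 → 14.6%.

14.6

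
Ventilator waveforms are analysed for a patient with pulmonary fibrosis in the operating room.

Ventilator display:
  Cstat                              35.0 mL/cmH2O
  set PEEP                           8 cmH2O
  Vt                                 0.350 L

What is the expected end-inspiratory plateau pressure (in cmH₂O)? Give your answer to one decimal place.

18.0

Pplat = PEEP + Vt / Cstat = 8 + 350 / 35.0 = 8 + 10.0 = 18.0 cmH2O.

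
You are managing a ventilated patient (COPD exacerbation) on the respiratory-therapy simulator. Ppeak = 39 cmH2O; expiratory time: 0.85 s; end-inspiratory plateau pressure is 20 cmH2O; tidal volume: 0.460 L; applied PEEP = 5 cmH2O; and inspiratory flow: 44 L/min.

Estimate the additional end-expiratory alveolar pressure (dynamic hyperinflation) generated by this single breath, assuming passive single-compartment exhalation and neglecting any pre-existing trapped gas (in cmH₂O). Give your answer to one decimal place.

5.1

Flow: 44 L/min ÷ 60 = 0.7333 L/s.
R = (PIP − Pplat)/V̇ = (39 − 20) / 0.7333 = 19.0/0.7333 = 25.91 cmH2O·s/L.
C = Vt/(Pplat − PEEP) = 460.0 / (20 − 5) = 460.0/15.0 = 30.667 mL/cmH2O.
τ = R × C = 25.91 × 0.03067 L/cmH2O = 0.7947 s.
Fraction remaining = e^(−Te/τ) = e^(−0.85/0.7947) = 0.3432; trapped volume = 460.0 × 0.3432 = 157.87 mL.
Additional alveolar pressure from trapping ≈ V_trapped / C = 157.87 / 30.667 = 5.148 cmH2O.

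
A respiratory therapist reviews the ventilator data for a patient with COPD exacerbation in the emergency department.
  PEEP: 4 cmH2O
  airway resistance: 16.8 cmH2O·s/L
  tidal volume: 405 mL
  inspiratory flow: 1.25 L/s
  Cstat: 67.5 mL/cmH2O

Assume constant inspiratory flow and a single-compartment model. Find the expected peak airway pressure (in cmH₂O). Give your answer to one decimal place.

31.0

Equation of motion (constant flow): PIP = Vt/C + R·V̇ + PEEP.
PIP = 405/67.5 + 16.8×1.25 + 4 = 6.0 + 21.0 + 4 = 31.0 cmH2O.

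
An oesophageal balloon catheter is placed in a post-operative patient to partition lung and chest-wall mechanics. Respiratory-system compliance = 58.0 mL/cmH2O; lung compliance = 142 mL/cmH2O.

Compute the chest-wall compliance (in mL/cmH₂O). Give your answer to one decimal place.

1/Ccw = 1/Crs − 1/CL.
1/Ccw = 1/58.0 − 1/142 = 0.0102.
Ccw = 98.039 mL/cmH2O.

98.0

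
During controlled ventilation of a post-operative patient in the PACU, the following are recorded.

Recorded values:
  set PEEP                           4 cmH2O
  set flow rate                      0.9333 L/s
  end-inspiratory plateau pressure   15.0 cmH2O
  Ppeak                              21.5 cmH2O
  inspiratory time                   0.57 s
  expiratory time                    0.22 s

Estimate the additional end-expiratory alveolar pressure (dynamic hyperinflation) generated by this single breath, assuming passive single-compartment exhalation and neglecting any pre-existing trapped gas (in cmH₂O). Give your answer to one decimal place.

5.7

Vt = flow × Ti = 0.9333 L/s × 0.57 s × 1000 mL/L = 531.98 mL.
R = (PIP − Pplat)/V̇ = (21.5 − 15.0) / 0.9333 = 6.5/0.9333 = 6.965 cmH2O·s/L.
C = Vt/(Pplat − PEEP) = 531.98 / (15.0 − 4) = 531.98/11.0 = 48.362 mL/cmH2O.
τ = R × C = 6.965 × 0.04836 L/cmH2O = 0.3368 s.
Fraction remaining = e^(−Te/τ) = e^(−0.22/0.3368) = 0.5204; trapped volume = 531.98 × 0.5204 = 276.84 mL.
Additional alveolar pressure from trapping ≈ V_trapped / C = 276.84 / 48.362 = 5.724 cmH2O.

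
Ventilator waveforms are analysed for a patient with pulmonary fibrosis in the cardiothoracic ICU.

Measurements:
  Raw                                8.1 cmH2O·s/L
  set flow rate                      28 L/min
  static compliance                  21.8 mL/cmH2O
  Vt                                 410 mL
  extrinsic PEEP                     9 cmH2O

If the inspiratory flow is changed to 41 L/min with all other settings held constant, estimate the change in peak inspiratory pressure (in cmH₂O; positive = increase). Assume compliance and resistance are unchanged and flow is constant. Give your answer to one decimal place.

Flow: 28 L/min ÷ 60 = 0.4667 L/s.
New flow: 41 L/min ÷ 60 = 0.6833 L/s.
PIP = Vt/C + R·V̇ + PEEP (constant-flow equation of motion).
Only the resistive term changes: ΔPIP = R × ΔV̇ = 8.1 × (0.6833 − 0.4667) = 8.1 × 0.2166 = 1.754 cmH2O.

1.8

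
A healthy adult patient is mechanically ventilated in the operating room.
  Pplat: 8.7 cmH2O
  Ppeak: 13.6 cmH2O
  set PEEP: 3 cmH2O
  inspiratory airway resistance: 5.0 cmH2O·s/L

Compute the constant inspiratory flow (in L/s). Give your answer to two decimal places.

flow = (PIP − Pplat) / Raw = 4.9 / 5.0 = 0.98 L/s.

0.98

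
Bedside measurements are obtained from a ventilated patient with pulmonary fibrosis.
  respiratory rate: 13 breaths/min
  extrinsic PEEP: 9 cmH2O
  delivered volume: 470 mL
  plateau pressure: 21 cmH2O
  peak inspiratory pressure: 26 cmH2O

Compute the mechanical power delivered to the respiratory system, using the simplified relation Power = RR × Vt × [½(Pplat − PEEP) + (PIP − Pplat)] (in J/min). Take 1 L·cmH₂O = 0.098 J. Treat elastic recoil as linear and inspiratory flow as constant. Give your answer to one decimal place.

Per-breath work = Vt × [½(Pplat−PEEP) + (PIP−Pplat)] = 0.470 × [0.5×12.0 + 5.0] = 0.470 × 11.0 = 5.17 L·cmH2O.
Power = 13 × 5.17 = 67.21 L·cmH2O/min.
× 0.098 J/(L·cmH2O) → 6.587 J/min.

6.6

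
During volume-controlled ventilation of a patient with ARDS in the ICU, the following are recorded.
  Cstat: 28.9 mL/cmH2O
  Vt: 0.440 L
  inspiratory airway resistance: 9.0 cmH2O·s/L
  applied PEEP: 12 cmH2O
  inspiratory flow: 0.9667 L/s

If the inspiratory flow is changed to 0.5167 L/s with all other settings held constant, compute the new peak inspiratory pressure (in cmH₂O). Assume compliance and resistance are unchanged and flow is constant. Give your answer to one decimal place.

31.9

PIP = Vt/C + R·V̇ + PEEP (constant-flow equation of motion).
Only the resistive term changes: ΔPIP = R × ΔV̇ = 9.0 × (0.5167 − 0.9667) = 9.0 × -0.45 = -4.05 cmH2O.
Original PIP = 440/28.9 + 9.0×0.9667 + 12 = 35.925 cmH2O; new PIP = 35.925 + (-4.05) = 31.875 cmH2O.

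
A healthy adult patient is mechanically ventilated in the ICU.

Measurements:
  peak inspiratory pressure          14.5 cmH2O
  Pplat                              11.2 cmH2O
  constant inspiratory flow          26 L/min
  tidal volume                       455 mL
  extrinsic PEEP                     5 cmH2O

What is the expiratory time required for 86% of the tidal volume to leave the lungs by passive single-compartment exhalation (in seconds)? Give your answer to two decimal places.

1.10

Flow: 26 L/min ÷ 60 = 0.4333 L/s.
R = (PIP − Pplat)/V̇ = (14.5 − 11.2) / 0.4333 = 3.3/0.4333 = 7.616 cmH2O·s/L.
C = Vt/(Pplat − PEEP) = 455.0 / (11.2 − 5) = 455.0/6.2 = 73.387 mL/cmH2O.
τ = R × C = 7.616 × 0.07339 L/cmH2O = 0.5589 s.
t = −τ·ln(1 − 0.86) = −0.5589·ln(0.14) = 1.099 s.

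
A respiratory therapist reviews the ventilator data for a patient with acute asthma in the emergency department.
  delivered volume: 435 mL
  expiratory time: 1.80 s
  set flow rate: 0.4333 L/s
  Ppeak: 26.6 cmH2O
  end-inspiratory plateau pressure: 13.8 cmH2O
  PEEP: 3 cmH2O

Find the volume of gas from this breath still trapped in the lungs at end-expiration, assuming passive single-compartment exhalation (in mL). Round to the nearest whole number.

96

R = (PIP − Pplat)/V̇ = (26.6 − 13.8) / 0.4333 = 12.8/0.4333 = 29.541 cmH2O·s/L.
C = Vt/(Pplat − PEEP) = 435.0 / (13.8 − 3) = 435.0/10.8 = 40.278 mL/cmH2O.
τ = R × C = 29.541 × 0.04028 L/cmH2O = 1.19 s.
Fraction remaining = e^(−Te/τ) = e^(−1.80/1.19) = 0.2203.
Trapped volume = 435.0 × 0.2203 = 95.831 mL.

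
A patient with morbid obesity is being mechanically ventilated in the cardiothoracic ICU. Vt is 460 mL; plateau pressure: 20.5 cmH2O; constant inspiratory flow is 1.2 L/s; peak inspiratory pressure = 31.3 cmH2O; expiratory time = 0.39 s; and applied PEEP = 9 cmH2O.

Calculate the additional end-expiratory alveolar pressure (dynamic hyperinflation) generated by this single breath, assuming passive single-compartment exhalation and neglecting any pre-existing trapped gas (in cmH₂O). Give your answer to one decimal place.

R = (PIP − Pplat)/V̇ = (31.3 − 20.5) / 1.2 = 10.8/1.2 = 9.0 cmH2O·s/L.
C = Vt/(Pplat − PEEP) = 460.0 / (20.5 − 9) = 460.0/11.5 = 40.0 mL/cmH2O.
τ = R × C = 9.0 × 0.04 L/cmH2O = 0.36 s.
Fraction remaining = e^(−Te/τ) = e^(−0.39/0.36) = 0.3385; trapped volume = 460.0 × 0.3385 = 155.71 mL.
Additional alveolar pressure from trapping ≈ V_trapped / C = 155.71 / 40.0 = 3.893 cmH2O.

3.9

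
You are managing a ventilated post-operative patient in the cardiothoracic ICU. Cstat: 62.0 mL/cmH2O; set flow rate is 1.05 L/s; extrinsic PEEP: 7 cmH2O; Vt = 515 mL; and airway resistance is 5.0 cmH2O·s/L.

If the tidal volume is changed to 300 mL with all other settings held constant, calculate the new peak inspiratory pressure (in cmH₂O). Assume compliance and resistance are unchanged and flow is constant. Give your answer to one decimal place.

PIP = Vt/C + R·V̇ + PEEP (constant-flow equation of motion).
Only the elastic term changes: ΔPIP = ΔVt / C = (300 − 515) / 62.0 = -3.468 cmH2O.
Original PIP = 515/62.0 + 5.0×1.05 + 7 = 20.556 cmH2O; new PIP = 20.556 + (-3.468) = 17.088 cmH2O.

17.1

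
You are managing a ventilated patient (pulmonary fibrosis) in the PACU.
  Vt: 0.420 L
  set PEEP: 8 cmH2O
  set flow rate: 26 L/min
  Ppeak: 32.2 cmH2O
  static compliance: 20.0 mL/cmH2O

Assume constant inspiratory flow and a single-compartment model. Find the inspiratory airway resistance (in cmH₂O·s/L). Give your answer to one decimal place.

Flow: 26 L/min ÷ 60 = 0.4333 L/s.
Equation of motion (constant flow): PIP = Vt/C + R·V̇ + PEEP.
R·V̇ = PIP − Vt/C − PEEP = 32.2 − 420/20.0 − 8 = 32.2 − 21.0 − 8 = 3.2 cmH2O.
R = 3.2 / 0.4333 = 7.385 cmH2O·s/L.

7.4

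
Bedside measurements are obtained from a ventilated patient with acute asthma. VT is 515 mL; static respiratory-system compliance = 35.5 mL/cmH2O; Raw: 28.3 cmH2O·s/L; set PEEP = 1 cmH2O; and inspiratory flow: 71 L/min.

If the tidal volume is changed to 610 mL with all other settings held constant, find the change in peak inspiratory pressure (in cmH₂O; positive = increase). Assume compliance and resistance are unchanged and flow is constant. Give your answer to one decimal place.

PIP = Vt/C + R·V̇ + PEEP (constant-flow equation of motion).
Only the elastic term changes: ΔPIP = ΔVt / C = (610 − 515) / 35.5 = 2.676 cmH2O.

2.7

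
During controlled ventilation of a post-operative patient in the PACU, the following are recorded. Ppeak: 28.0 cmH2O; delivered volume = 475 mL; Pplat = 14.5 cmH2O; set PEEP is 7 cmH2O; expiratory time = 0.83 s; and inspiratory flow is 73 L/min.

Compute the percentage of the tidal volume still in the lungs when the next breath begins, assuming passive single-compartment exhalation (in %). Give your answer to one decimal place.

Flow: 73 L/min ÷ 60 = 1.2167 L/s.
R = (PIP − Pplat)/V̇ = (28.0 − 14.5) / 1.2167 = 13.5/1.2167 = 11.096 cmH2O·s/L.
C = Vt/(Pplat − PEEP) = 475.0 / (14.5 − 7) = 475.0/7.5 = 63.333 mL/cmH2O.
τ = R × C = 11.096 × 0.06333 L/cmH2O = 0.7027 s.
Fraction remaining at end-expiration = e^(−Te/τ) = e^(−0.83/0.7027) = 0.3069 → 30.69%.

30.7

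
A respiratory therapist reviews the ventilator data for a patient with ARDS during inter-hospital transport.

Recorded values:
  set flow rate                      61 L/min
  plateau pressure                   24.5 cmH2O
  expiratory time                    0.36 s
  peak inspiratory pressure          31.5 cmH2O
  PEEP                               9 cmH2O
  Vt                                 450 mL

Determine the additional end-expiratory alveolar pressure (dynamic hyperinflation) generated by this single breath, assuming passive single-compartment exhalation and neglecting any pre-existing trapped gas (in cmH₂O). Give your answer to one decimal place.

2.6

Flow: 61 L/min ÷ 60 = 1.0167 L/s.
R = (PIP − Pplat)/V̇ = (31.5 − 24.5) / 1.0167 = 7.0/1.0167 = 6.885 cmH2O·s/L.
C = Vt/(Pplat − PEEP) = 450.0 / (24.5 − 9) = 450.0/15.5 = 29.032 mL/cmH2O.
τ = R × C = 6.885 × 0.02903 L/cmH2O = 0.1999 s.
Fraction remaining = e^(−Te/τ) = e^(−0.36/0.1999) = 0.1652; trapped volume = 450.0 × 0.1652 = 74.34 mL.
Additional alveolar pressure from trapping ≈ V_trapped / C = 74.34 / 29.032 = 2.561 cmH2O.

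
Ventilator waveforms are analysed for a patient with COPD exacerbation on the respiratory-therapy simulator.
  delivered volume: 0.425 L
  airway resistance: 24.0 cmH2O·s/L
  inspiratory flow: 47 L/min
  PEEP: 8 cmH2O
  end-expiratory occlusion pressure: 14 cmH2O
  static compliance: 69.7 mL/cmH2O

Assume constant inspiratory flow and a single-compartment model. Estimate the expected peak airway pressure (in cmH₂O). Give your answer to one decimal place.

38.9

Flow: 47 L/min ÷ 60 = 0.7833 L/s.
Total PEEP = 14 cmH2O (set 8 + intrinsic 6); this is the baseline alveolar pressure.
Equation of motion (constant flow): PIP = Vt/C + R·V̇ + PEEP.
PIP = 425/69.7 + 24.0×0.7833 + 14 = 6.098 + 18.799 + 14 = 38.897 cmH2O.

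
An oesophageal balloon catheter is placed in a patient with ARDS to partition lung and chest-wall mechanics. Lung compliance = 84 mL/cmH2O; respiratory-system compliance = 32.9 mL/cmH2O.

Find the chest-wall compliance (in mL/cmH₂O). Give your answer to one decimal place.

1/Ccw = 1/Crs − 1/CL.
1/Ccw = 1/32.9 − 1/84 = 0.01849.
Ccw = 54.083 mL/cmH2O.

54.1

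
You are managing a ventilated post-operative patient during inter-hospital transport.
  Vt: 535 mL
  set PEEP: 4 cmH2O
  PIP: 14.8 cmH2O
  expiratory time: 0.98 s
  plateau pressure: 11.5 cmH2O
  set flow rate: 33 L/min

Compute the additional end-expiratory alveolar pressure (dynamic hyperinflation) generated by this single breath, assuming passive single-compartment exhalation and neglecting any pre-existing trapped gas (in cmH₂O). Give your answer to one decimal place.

Flow: 33 L/min ÷ 60 = 0.55 L/s.
R = (PIP − Pplat)/V̇ = (14.8 − 11.5) / 0.55 = 3.3/0.55 = 6.0 cmH2O·s/L.
C = Vt/(Pplat − PEEP) = 535.0 / (11.5 − 4) = 535.0/7.5 = 71.333 mL/cmH2O.
τ = R × C = 6.0 × 0.07133 L/cmH2O = 0.428 s.
Fraction remaining = e^(−Te/τ) = e^(−0.98/0.428) = 0.1013; trapped volume = 535.0 × 0.1013 = 54.196 mL.
Additional alveolar pressure from trapping ≈ V_trapped / C = 54.196 / 71.333 = 0.7598 cmH2O.

0.8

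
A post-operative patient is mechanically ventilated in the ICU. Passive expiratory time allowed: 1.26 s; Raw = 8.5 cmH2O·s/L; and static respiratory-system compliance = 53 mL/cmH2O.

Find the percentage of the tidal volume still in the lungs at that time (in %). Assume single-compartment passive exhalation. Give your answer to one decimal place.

6.1

τ = R × C = 8.5 × 53 mL/cmH2O = 8.5 × 0.053 L/cmH2O = 0.4505 s.
Passive exhalation: V(t)/V₀ = e^(−t/τ) = e^(−1.26/0.4505) = 0.061.
Fraction remaining = 0.061 → 6.1%.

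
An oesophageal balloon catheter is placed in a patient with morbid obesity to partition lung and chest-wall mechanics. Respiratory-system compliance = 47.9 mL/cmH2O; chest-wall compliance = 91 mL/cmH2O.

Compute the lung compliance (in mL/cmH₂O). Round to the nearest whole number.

1/CL = 1/Crs − 1/Ccw.
1/CL = 1/47.9 − 1/91 = 0.009888.
CL = 101.13 mL/cmH2O.

101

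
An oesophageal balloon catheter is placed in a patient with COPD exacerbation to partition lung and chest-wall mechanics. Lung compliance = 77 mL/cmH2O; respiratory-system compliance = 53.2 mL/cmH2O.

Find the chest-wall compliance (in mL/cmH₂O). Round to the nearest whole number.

1/Ccw = 1/Crs − 1/CL.
1/Ccw = 1/53.2 − 1/77 = 0.00581.
Ccw = 172.12 mL/cmH2O.

172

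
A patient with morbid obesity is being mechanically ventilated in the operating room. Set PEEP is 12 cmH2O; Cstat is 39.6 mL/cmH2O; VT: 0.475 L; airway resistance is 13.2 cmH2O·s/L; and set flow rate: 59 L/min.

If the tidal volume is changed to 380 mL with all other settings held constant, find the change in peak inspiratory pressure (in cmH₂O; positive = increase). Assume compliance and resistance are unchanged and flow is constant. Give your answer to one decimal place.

-2.4

PIP = Vt/C + R·V̇ + PEEP (constant-flow equation of motion).
Only the elastic term changes: ΔPIP = ΔVt / C = (380 − 475) / 39.6 = -2.399 cmH2O.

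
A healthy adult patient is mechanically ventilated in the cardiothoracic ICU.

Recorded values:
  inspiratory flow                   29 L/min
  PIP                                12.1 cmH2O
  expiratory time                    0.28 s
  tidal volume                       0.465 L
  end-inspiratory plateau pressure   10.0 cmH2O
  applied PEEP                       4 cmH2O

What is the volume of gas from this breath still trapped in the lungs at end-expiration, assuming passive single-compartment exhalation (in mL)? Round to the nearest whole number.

Flow: 29 L/min ÷ 60 = 0.4833 L/s.
R = (PIP − Pplat)/V̇ = (12.1 − 10.0) / 0.4833 = 2.1/0.4833 = 4.345 cmH2O·s/L.
C = Vt/(Pplat − PEEP) = 465.0 / (10.0 − 4) = 465.0/6.0 = 77.5 mL/cmH2O.
τ = R × C = 4.345 × 0.0775 L/cmH2O = 0.3367 s.
Fraction remaining = e^(−Te/τ) = e^(−0.28/0.3367) = 0.4354.
Trapped volume = 465.0 × 0.4354 = 202.46 mL.

202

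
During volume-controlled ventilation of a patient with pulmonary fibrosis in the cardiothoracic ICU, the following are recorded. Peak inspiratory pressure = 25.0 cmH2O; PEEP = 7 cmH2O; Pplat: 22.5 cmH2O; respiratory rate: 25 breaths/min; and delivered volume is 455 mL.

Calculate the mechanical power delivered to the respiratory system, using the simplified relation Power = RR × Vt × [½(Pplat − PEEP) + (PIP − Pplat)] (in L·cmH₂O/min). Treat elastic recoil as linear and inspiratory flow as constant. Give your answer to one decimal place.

Per-breath work = Vt × [½(Pplat−PEEP) + (PIP−Pplat)] = 0.455 × [0.5×15.5 + 2.5] = 0.455 × 10.25 = 4.664 L·cmH2O.
Power = 25 × 4.664 = 116.6 L·cmH2O/min.

116.6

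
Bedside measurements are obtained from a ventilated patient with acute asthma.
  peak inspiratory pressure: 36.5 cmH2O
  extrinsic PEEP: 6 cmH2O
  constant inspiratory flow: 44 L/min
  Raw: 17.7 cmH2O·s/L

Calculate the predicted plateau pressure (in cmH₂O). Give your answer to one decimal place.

Flow: 44 L/min ÷ 60 = 0.7333 L/s.
Pplat = PIP − Raw × flow = 36.5 − 17.7 × 0.7333 = 36.5 − 12.979 = 23.521 cmH2O.

23.5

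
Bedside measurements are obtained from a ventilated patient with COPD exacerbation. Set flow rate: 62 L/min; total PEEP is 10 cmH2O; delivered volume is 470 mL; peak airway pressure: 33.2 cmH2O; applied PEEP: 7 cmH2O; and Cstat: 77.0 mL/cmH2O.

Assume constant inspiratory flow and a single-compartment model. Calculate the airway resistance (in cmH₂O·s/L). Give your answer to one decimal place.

Flow: 62 L/min ÷ 60 = 1.0333 L/s.
Total PEEP = 10 cmH2O (set 7 + intrinsic 3); this is the baseline alveolar pressure.
Equation of motion (constant flow): PIP = Vt/C + R·V̇ + PEEP.
R·V̇ = PIP − Vt/C − PEEP = 33.2 − 470/77.0 − 10 = 33.2 − 6.104 − 10 = 17.096 cmH2O.
R = 17.096 / 1.0333 = 16.545 cmH2O·s/L.

16.5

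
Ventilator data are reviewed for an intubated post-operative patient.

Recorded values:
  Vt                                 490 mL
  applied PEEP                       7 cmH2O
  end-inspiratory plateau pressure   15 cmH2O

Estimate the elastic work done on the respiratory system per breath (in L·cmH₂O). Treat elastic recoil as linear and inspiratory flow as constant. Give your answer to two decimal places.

Elastic work ≈ ½ × (Pplat − PEEP) × Vt = 0.5 × (15 − 7) × 0.490 L = 0.5 × 8.0 × 0.490 = 1.96 L·cmH2O.

1.96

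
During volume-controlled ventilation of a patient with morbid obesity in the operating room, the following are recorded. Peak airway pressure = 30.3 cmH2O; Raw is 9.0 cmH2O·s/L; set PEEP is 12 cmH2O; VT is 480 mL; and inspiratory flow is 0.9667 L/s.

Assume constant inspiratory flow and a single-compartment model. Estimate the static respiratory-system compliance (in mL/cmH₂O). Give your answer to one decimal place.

50.0

Equation of motion (constant flow): PIP = Vt/C + R·V̇ + PEEP.
Vt/C = PIP − R·V̇ − PEEP = 30.3 − 9.0×0.9667 − 12 = 30.3 − 8.7 − 12 = 9.6 cmH2O.
C = Vt / 9.6 = 480 / 9.6 = 50.0 mL/cmH2O.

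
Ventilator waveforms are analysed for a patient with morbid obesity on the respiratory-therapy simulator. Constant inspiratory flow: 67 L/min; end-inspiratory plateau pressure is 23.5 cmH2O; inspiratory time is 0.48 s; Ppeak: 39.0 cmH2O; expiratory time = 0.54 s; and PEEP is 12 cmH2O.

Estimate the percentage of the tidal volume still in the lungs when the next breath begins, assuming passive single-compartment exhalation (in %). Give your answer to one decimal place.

43.4

Flow: 67 L/min ÷ 60 = 1.1167 L/s.
Vt = flow × Ti = 1.1167 L/s × 0.48 s × 1000 mL/L = 536.02 mL.
R = (PIP − Pplat)/V̇ = (39.0 − 23.5) / 1.1167 = 15.5/1.1167 = 13.88 cmH2O·s/L.
C = Vt/(Pplat − PEEP) = 536.02 / (23.5 − 12) = 536.02/11.5 = 46.61 mL/cmH2O.
τ = R × C = 13.88 × 0.04661 L/cmH2O = 0.6469 s.
Fraction remaining at end-expiration = e^(−Te/τ) = e^(−0.54/0.6469) = 0.434 → 43.4%.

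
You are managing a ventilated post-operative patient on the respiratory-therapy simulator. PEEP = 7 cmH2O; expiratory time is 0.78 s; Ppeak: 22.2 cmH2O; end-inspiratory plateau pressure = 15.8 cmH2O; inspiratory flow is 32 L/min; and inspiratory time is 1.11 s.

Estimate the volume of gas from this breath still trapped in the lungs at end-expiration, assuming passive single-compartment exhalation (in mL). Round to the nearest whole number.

225

Flow: 32 L/min ÷ 60 = 0.5333 L/s.
Vt = flow × Ti = 0.5333 L/s × 1.11 s × 1000 mL/L = 591.96 mL.
R = (PIP − Pplat)/V̇ = (22.2 − 15.8) / 0.5333 = 6.4/0.5333 = 12.001 cmH2O·s/L.
C = Vt/(Pplat − PEEP) = 591.96 / (15.8 − 7) = 591.96/8.8 = 67.268 mL/cmH2O.
τ = R × C = 12.001 × 0.06727 L/cmH2O = 0.8073 s.
Fraction remaining = e^(−Te/τ) = e^(−0.78/0.8073) = 0.3805.
Trapped volume = 591.96 × 0.3805 = 225.24 mL.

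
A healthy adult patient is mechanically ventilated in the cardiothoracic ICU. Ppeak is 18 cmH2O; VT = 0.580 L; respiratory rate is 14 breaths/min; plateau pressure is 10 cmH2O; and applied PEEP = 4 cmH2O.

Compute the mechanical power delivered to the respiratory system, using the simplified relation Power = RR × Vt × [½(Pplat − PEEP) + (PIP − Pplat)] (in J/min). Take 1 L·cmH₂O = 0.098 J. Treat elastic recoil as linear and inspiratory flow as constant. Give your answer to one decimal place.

Per-breath work = Vt × [½(Pplat−PEEP) + (PIP−Pplat)] = 0.580 × [0.5×6.0 + 8.0] = 0.580 × 11.0 = 6.38 L·cmH2O.
Power = 14 × 6.38 = 89.32 L·cmH2O/min.
× 0.098 J/(L·cmH2O) → 8.753 J/min.

8.8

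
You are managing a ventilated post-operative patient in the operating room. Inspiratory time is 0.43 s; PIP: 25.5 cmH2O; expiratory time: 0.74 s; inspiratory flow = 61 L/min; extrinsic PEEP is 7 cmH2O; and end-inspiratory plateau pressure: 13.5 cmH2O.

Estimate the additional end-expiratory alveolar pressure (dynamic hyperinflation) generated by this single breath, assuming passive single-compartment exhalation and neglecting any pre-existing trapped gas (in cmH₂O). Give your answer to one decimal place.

2.6

Flow: 61 L/min ÷ 60 = 1.0167 L/s.
Vt = flow × Ti = 1.0167 L/s × 0.43 s × 1000 mL/L = 437.18 mL.
R = (PIP − Pplat)/V̇ = (25.5 − 13.5) / 1.0167 = 12.0/1.0167 = 11.803 cmH2O·s/L.
C = Vt/(Pplat − PEEP) = 437.18 / (13.5 − 7) = 437.18/6.5 = 67.258 mL/cmH2O.
τ = R × C = 11.803 × 0.06726 L/cmH2O = 0.7939 s.
Fraction remaining = e^(−Te/τ) = e^(−0.74/0.7939) = 0.3937; trapped volume = 437.18 × 0.3937 = 172.12 mL.
Additional alveolar pressure from trapping ≈ V_trapped / C = 172.12 / 67.258 = 2.559 cmH2O.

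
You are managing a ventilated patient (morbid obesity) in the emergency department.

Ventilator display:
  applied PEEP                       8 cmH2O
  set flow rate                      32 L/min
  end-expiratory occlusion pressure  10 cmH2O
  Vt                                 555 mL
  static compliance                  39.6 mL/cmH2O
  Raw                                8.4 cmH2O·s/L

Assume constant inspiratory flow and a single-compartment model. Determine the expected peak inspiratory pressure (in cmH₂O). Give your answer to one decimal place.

28.5

Flow: 32 L/min ÷ 60 = 0.5333 L/s.
Total PEEP = 10 cmH2O (set 8 + intrinsic 2); this is the baseline alveolar pressure.
Equation of motion (constant flow): PIP = Vt/C + R·V̇ + PEEP.
PIP = 555/39.6 + 8.4×0.5333 + 10 = 14.015 + 4.48 + 10 = 28.495 cmH2O.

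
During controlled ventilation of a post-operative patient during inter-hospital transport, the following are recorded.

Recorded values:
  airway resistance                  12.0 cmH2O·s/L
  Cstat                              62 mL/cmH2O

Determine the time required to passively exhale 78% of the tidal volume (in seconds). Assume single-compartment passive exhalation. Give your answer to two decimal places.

1.13

τ = R × C = 12.0 × 62 mL/cmH2O = 12.0 × 0.062 L/cmH2O = 0.744 s.
Exhaled fraction f = 1 − e^(−t/τ) → t = −τ·ln(1 − f) = −0.744·ln(0.22) = 1.127 s.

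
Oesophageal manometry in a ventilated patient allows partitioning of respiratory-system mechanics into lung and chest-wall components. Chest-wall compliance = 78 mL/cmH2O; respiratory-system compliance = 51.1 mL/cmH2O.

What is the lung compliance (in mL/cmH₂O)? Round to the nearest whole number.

148

1/CL = 1/Crs − 1/Ccw.
1/CL = 1/51.1 − 1/78 = 0.006749.
CL = 148.17 mL/cmH2O.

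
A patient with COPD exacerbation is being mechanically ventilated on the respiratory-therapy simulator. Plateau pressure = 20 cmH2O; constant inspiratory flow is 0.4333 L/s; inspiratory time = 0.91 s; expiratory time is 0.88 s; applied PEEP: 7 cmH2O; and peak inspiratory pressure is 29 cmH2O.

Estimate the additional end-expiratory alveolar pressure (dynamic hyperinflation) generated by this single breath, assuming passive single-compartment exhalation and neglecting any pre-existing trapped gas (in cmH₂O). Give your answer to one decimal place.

Vt = flow × Ti = 0.4333 L/s × 0.91 s × 1000 mL/L = 394.3 mL.
R = (PIP − Pplat)/V̇ = (29 − 20) / 0.4333 = 9.0/0.4333 = 20.771 cmH2O·s/L.
C = Vt/(Pplat − PEEP) = 394.3 / (20 − 7) = 394.3/13.0 = 30.331 mL/cmH2O.
τ = R × C = 20.771 × 0.03033 L/cmH2O = 0.63 s.
Fraction remaining = e^(−Te/τ) = e^(−0.88/0.63) = 0.2474; trapped volume = 394.3 × 0.2474 = 97.55 mL.
Additional alveolar pressure from trapping ≈ V_trapped / C = 97.55 / 30.331 = 3.216 cmH2O.

3.2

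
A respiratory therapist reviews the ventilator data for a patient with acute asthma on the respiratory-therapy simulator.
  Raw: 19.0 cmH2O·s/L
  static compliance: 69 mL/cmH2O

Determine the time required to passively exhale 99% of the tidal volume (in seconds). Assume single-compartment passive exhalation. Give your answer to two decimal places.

6.04

τ = R × C = 19.0 × 69 mL/cmH2O = 19.0 × 0.069 L/cmH2O = 1.311 s.
Exhaled fraction f = 1 − e^(−t/τ) → t = −τ·ln(1 − f) = −1.311·ln(0.01) = 6.037 s.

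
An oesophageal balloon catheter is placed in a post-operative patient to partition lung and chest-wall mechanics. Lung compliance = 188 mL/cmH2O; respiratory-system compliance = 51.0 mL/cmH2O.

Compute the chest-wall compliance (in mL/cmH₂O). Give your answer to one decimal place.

70.0

1/Ccw = 1/Crs − 1/CL.
1/Ccw = 1/51.0 − 1/188 = 0.01429.
Ccw = 69.979 mL/cmH2O.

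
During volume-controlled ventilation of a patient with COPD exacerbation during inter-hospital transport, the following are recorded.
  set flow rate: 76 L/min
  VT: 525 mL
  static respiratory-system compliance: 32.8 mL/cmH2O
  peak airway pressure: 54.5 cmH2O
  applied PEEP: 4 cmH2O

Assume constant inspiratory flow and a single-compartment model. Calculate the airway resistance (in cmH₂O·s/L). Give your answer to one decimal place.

Flow: 76 L/min ÷ 60 = 1.2667 L/s.
Equation of motion (constant flow): PIP = Vt/C + R·V̇ + PEEP.
R·V̇ = PIP − Vt/C − PEEP = 54.5 − 525/32.8 − 4 = 54.5 − 16.006 − 4 = 34.494 cmH2O.
R = 34.494 / 1.2667 = 27.231 cmH2O·s/L.

27.2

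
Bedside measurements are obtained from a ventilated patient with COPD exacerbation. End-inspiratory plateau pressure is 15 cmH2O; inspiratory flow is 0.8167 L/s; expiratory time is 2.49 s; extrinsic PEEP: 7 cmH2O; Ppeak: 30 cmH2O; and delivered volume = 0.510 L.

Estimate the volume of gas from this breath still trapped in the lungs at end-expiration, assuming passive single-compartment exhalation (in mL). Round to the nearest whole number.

61

R = (PIP − Pplat)/V̇ = (30 − 15) / 0.8167 = 15.0/0.8167 = 18.367 cmH2O·s/L.
C = Vt/(Pplat − PEEP) = 510.0 / (15 − 7) = 510.0/8.0 = 63.75 mL/cmH2O.
τ = R × C = 18.367 × 0.06375 L/cmH2O = 1.171 s.
Fraction remaining = e^(−Te/τ) = e^(−2.49/1.171) = 0.1193.
Trapped volume = 510.0 × 0.1193 = 60.843 mL.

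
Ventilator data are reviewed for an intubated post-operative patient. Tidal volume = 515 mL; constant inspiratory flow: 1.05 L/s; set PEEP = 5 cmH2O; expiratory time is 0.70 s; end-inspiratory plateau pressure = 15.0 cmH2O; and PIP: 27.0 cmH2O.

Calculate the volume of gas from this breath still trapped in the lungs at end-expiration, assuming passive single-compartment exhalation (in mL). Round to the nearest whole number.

R = (PIP − Pplat)/V̇ = (27.0 − 15.0) / 1.05 = 12.0/1.05 = 11.429 cmH2O·s/L.
C = Vt/(Pplat − PEEP) = 515.0 / (15.0 − 5) = 515.0/10.0 = 51.5 mL/cmH2O.
τ = R × C = 11.429 × 0.0515 L/cmH2O = 0.5886 s.
Fraction remaining = e^(−Te/τ) = e^(−0.70/0.5886) = 0.3044.
Trapped volume = 515.0 × 0.3044 = 156.77 mL.

157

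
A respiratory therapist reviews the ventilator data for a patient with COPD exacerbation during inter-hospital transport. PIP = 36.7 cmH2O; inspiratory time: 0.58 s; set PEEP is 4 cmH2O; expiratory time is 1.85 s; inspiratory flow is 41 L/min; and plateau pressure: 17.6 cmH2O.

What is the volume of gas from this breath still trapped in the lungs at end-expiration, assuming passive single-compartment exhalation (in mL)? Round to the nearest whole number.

41

Flow: 41 L/min ÷ 60 = 0.6833 L/s.
Vt = flow × Ti = 0.6833 L/s × 0.58 s × 1000 mL/L = 396.31 mL.
R = (PIP − Pplat)/V̇ = (36.7 − 17.6) / 0.6833 = 19.1/0.6833 = 27.953 cmH2O·s/L.
C = Vt/(Pplat − PEEP) = 396.31 / (17.6 − 4) = 396.31/13.6 = 29.14 mL/cmH2O.
τ = R × C = 27.953 × 0.02914 L/cmH2O = 0.8146 s.
Fraction remaining = e^(−Te/τ) = e^(−1.85/0.8146) = 0.1032.
Trapped volume = 396.31 × 0.1032 = 40.899 mL.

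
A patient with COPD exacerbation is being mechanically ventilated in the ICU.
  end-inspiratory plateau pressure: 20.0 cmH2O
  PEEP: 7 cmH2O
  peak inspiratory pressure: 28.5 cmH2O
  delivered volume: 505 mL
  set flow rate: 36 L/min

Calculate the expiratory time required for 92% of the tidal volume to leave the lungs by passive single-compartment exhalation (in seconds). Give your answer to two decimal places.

1.39

Flow: 36 L/min ÷ 60 = 0.6 L/s.
R = (PIP − Pplat)/V̇ = (28.5 − 20.0) / 0.6 = 8.5/0.6 = 14.167 cmH2O·s/L.
C = Vt/(Pplat − PEEP) = 505.0 / (20.0 − 7) = 505.0/13.0 = 38.846 mL/cmH2O.
τ = R × C = 14.167 × 0.03885 L/cmH2O = 0.5504 s.
t = −τ·ln(1 − 0.92) = −0.5504·ln(0.08) = 1.39 s.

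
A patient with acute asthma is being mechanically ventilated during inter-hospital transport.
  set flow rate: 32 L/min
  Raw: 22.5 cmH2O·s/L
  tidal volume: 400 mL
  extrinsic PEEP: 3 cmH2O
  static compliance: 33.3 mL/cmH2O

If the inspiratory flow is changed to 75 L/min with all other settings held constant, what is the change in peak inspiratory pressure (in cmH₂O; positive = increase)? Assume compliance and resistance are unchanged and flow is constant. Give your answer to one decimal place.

16.1

Flow: 32 L/min ÷ 60 = 0.5333 L/s.
New flow: 75 L/min ÷ 60 = 1.25 L/s.
PIP = Vt/C + R·V̇ + PEEP (constant-flow equation of motion).
Only the resistive term changes: ΔPIP = R × ΔV̇ = 22.5 × (1.25 − 0.5333) = 22.5 × 0.7167 = 16.126 cmH2O.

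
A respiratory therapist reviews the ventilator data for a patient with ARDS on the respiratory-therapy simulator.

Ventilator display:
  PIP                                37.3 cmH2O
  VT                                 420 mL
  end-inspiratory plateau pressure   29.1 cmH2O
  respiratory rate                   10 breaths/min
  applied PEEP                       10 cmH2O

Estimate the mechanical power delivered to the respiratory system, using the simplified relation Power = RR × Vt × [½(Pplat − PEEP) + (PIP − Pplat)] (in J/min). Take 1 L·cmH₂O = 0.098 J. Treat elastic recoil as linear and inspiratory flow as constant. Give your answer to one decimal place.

7.3

Per-breath work = Vt × [½(Pplat−PEEP) + (PIP−Pplat)] = 0.420 × [0.5×19.1 + 8.2] = 0.420 × 17.75 = 7.455 L·cmH2O.
Power = 10 × 7.455 = 74.55 L·cmH2O/min.
× 0.098 J/(L·cmH2O) → 7.306 J/min.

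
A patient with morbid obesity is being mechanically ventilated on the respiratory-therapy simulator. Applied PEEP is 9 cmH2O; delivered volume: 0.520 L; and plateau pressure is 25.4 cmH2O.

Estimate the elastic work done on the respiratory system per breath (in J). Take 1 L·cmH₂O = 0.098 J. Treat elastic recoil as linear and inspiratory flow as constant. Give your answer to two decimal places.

0.42

Elastic work ≈ ½ × (Pplat − PEEP) × Vt = 0.5 × (25.4 − 9) × 0.520 L = 0.5 × 16.4 × 0.520 = 4.264 L·cmH2O.
× 0.098 J/(L·cmH2O) → 0.4179 J.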